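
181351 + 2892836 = 3074187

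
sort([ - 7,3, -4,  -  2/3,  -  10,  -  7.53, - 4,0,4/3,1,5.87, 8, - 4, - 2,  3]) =[ - 10, - 7.53, - 7, - 4, - 4, - 4,  -  2,-2/3, 0,  1,4/3 , 3, 3, 5.87, 8 ]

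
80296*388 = 31154848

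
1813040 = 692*2620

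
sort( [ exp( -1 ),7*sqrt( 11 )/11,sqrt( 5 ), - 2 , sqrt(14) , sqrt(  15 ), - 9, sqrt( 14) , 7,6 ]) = [ - 9, - 2,exp( - 1), 7*sqrt( 11 ) /11,sqrt (5 ),sqrt( 14 ),  sqrt( 14 ),sqrt( 15),6 , 7] 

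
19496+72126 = 91622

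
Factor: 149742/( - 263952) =- 2^( - 3)*13^(-1)*59^1 = - 59/104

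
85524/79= 1082  +  46/79 =1082.58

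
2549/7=2549/7 = 364.14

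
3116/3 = 3116/3 = 1038.67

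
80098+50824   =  130922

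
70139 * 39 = 2735421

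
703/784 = 703/784 =0.90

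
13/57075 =13/57075 = 0.00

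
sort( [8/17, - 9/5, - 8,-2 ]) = [ - 8, - 2, - 9/5,8/17]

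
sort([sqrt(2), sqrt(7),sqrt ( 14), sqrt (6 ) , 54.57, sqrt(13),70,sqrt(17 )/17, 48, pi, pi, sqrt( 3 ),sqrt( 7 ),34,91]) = [ sqrt( 17 )/17, sqrt (2),sqrt( 3 ), sqrt(6 ), sqrt( 7 )  ,  sqrt(7), pi, pi,  sqrt(13 ), sqrt( 14 ), 34,  48,54.57,70, 91 ] 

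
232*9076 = 2105632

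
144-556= -412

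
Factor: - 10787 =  - 7^1*23^1*67^1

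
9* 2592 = 23328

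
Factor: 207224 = 2^3*25903^1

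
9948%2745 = 1713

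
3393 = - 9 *( - 377)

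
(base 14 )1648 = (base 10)3984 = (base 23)7C5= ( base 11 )2AA2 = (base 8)7620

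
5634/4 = 2817/2= 1408.50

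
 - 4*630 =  - 2520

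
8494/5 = 1698+4/5 = 1698.80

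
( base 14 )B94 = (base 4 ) 203232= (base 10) 2286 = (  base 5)33121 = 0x8EE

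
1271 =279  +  992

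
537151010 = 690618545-153467535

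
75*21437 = 1607775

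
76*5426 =412376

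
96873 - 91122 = 5751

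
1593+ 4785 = 6378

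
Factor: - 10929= - 3^1*3643^1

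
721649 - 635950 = 85699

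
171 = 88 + 83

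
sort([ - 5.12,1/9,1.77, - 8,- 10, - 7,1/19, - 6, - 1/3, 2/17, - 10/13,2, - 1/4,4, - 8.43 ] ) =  [ - 10, - 8.43, - 8, - 7, - 6,  -  5.12, -10/13, - 1/3, - 1/4,1/19, 1/9,  2/17,  1.77,2, 4]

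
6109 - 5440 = 669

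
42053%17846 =6361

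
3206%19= 14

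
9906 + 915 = 10821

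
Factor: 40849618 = 2^1*20424809^1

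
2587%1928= 659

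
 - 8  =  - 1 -7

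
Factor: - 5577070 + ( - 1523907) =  - 13^1*43^1*12703^1 = -7100977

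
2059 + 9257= 11316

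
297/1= 297 = 297.00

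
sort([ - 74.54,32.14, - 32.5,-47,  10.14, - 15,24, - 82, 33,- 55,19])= [ - 82, - 74.54, - 55 , - 47,  -  32.5,-15,10.14,19, 24, 32.14, 33]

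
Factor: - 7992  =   - 2^3* 3^3*37^1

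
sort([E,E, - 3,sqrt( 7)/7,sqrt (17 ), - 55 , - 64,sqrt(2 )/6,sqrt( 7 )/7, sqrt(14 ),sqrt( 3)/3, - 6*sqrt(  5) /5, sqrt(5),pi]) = [ - 64, - 55, - 3, - 6*sqrt(5)/5,  sqrt( 2 )/6,sqrt( 7) /7,sqrt( 7 )/7, sqrt(3 ) /3,sqrt( 5),E,  E,pi,sqrt(14),sqrt( 17) ]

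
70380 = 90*782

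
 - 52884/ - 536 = 98+89/134 = 98.66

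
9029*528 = 4767312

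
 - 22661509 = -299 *75791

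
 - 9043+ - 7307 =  - 16350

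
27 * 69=1863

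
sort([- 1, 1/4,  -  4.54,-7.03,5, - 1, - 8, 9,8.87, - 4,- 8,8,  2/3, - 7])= [-8,-8, - 7.03,  -  7, - 4.54,-4,- 1,-1, 1/4,  2/3, 5, 8,  8.87 , 9]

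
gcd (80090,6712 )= 2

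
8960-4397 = 4563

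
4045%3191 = 854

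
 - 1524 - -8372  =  6848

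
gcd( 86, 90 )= 2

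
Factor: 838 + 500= 2^1*3^1*223^1 = 1338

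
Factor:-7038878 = -2^1 * 7^1*11^1*45707^1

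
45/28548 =5/3172  =  0.00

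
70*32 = 2240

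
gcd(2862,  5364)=18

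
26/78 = 1/3 = 0.33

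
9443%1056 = 995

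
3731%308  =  35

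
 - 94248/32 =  - 11781/4 = - 2945.25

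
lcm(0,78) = 0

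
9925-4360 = 5565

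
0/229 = 0=0.00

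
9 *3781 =34029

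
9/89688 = 3/29896 = 0.00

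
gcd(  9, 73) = 1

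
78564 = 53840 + 24724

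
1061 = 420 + 641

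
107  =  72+35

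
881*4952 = 4362712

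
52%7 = 3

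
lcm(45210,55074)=3029070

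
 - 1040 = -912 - 128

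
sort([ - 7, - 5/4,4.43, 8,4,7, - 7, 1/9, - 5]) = [ - 7, - 7, - 5, - 5/4 , 1/9,4, 4.43, 7,8 ]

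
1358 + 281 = 1639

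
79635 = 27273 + 52362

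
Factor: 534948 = 2^2* 3^1*44579^1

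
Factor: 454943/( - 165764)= - 2^( - 2 ) * 29^(  -  1 ) * 1429^( - 1)*454943^1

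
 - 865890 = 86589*(-10)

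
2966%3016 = 2966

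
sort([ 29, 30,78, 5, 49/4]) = [5,49/4, 29,30, 78 ] 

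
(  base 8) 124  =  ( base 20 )44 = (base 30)2o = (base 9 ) 103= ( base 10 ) 84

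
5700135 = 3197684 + 2502451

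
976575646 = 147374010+829201636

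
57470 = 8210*7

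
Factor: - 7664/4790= - 2^3* 5^( - 1)=- 8/5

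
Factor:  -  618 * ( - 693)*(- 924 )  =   - 2^3*3^4*7^2*11^2*103^1=   -395725176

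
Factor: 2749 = 2749^1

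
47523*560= 26612880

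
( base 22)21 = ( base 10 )45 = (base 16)2D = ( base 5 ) 140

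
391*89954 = 35172014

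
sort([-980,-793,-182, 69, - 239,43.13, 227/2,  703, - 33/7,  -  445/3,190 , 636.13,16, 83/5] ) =[ - 980,-793 ,- 239,-182,  -  445/3, - 33/7, 16,83/5,43.13, 69, 227/2, 190,636.13,  703] 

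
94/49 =94/49 = 1.92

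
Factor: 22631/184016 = 61/496 = 2^( -4)*31^ ( - 1)*61^1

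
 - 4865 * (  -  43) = 209195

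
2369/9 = 2369/9 =263.22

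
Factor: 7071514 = 2^1*37^1*95561^1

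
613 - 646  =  - 33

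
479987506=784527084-304539578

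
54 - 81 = - 27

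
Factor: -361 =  - 19^2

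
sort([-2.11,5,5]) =[-2.11, 5, 5]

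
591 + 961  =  1552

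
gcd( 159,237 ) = 3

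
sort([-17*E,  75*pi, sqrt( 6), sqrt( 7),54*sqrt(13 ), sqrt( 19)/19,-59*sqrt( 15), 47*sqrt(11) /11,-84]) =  [ - 59*sqrt (15), - 84,-17*E,sqrt (19)/19,sqrt( 6 ),sqrt(7), 47*sqrt (11 )/11, 54*sqrt ( 13),  75*pi ] 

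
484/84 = 121/21 =5.76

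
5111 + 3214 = 8325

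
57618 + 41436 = 99054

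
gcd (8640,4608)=576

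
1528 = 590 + 938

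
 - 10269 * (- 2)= 20538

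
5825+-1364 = 4461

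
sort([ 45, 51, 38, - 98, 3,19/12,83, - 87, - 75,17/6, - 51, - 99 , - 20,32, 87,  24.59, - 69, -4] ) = [ - 99, - 98, -87,-75, - 69, - 51 , - 20, - 4, 19/12 , 17/6,3, 24.59, 32,38,45, 51,83 , 87 ]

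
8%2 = 0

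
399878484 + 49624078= 449502562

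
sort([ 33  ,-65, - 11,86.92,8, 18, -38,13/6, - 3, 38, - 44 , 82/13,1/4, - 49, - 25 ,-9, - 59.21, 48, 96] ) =[-65, - 59.21, -49, - 44,- 38,-25, - 11, - 9, - 3, 1/4 , 13/6,82/13,8,18, 33,38,  48,86.92,96]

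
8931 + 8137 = 17068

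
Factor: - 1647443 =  - 7^1 * 235349^1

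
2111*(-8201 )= - 17312311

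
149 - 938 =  - 789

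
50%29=21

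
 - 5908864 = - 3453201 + -2455663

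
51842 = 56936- 5094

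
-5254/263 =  - 20 + 6/263 =- 19.98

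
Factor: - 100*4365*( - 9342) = 2^3*3^5*5^3*97^1*173^1 = 4077783000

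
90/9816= 15/1636 = 0.01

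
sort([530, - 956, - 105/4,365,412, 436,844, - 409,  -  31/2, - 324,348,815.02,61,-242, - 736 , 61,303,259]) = [ - 956, -736, - 409, -324 , - 242, -105/4,-31/2 , 61, 61, 259,303,348,365,  412,  436,530,815.02, 844 ] 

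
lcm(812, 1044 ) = 7308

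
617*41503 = 25607351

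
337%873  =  337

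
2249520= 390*5768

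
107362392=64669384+42693008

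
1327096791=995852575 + 331244216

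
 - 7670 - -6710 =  - 960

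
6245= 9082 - 2837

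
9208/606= 15 + 59/303=15.19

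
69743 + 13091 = 82834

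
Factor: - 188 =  - 2^2*47^1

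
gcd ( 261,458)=1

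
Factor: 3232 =2^5*101^1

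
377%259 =118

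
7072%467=67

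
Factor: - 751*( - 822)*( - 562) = - 346934964=-2^2*3^1 * 137^1*281^1*751^1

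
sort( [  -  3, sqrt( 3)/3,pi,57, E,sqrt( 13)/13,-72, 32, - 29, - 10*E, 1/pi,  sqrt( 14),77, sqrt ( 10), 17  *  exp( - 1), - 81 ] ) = [ - 81, - 72,- 29 , - 10*E, - 3, sqrt(13) /13,  1/pi,sqrt( 3 ) /3,E, pi, sqrt( 10), sqrt( 14),17*exp( - 1), 32,57,77 ]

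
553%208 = 137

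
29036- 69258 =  - 40222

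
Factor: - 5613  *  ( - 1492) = 2^2*3^1*373^1*1871^1 = 8374596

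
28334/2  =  14167= 14167.00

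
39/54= 13/18 = 0.72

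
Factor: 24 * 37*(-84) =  - 2^5* 3^2*7^1*37^1 = -  74592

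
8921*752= 6708592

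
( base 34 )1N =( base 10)57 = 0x39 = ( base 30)1R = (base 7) 111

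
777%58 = 23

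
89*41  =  3649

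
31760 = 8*3970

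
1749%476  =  321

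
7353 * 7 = 51471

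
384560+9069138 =9453698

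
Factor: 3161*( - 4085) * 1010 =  - 2^1*5^2*19^1*29^1*43^1* 101^1 * 109^1 = - 13041811850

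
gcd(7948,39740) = 7948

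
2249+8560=10809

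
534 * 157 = 83838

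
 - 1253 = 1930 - 3183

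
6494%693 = 257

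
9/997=9/997 = 0.01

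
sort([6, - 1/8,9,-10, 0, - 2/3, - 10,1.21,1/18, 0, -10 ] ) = [ - 10, - 10, - 10, - 2/3, -1/8,0, 0,  1/18, 1.21, 6,9]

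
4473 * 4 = 17892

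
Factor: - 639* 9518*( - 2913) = 2^1 * 3^3*71^1 * 971^1*4759^1= 17716871826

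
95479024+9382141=104861165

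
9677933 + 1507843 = 11185776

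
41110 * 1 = 41110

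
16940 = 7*2420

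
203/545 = 203/545 = 0.37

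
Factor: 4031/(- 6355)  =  -5^( -1 )*29^1*31^( - 1)*41^(  -  1)*139^1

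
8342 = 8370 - 28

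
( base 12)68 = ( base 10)80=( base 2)1010000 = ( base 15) 55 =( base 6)212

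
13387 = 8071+5316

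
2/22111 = 2/22111  =  0.00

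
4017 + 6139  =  10156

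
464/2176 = 29/136 = 0.21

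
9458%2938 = 644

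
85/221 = 5/13= 0.38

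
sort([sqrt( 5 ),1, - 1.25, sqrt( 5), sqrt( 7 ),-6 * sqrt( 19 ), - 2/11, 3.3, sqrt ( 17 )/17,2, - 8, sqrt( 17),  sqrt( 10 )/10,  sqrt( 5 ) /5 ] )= [-6*sqrt(19 ),  -  8, - 1.25, - 2/11, sqrt (17)/17, sqrt( 10 )/10 , sqrt(5 )/5, 1, 2, sqrt ( 5),sqrt (5 ), sqrt( 7), 3.3, sqrt( 17)]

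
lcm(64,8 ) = 64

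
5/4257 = 5/4257 = 0.00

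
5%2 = 1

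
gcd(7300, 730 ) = 730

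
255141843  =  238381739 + 16760104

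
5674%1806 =256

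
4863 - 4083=780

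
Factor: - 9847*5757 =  - 3^1*19^1*43^1*101^1 * 229^1= - 56689179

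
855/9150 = 57/610 = 0.09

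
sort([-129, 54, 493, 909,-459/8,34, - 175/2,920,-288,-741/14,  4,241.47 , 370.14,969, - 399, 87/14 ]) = [ - 399, -288, - 129,  -  175/2,  -  459/8, - 741/14  ,  4,87/14,34,54,241.47, 370.14,493,909, 920,969]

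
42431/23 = 42431/23 = 1844.83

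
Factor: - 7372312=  - 2^3*461^1 *1999^1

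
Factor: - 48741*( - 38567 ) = 3^1*7^1*11^1*211^1*38567^1  =  1879794147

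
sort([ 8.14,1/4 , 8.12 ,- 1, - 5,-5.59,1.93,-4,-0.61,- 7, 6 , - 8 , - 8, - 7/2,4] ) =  [ - 8, - 8 ,-7 ,- 5.59,-5 , - 4 ,  -  7/2,- 1,-0.61,1/4 , 1.93,  4 , 6, 8.12,8.14] 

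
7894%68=6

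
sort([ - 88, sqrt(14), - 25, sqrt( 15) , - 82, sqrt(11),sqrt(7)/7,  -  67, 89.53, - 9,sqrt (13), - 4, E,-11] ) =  [ - 88,- 82,  -  67,-25 , - 11, - 9,- 4,sqrt (7) /7  ,  E , sqrt(11), sqrt( 13 ), sqrt (14), sqrt( 15) , 89.53 ]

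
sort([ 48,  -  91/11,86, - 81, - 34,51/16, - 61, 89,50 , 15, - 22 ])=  [ - 81, - 61, - 34, - 22, - 91/11, 51/16, 15, 48, 50,  86,89]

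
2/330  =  1/165=0.01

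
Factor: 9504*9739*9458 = 875427334848 = 2^6*3^3 * 11^1 * 4729^1*9739^1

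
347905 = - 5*( - 69581 )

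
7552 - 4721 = 2831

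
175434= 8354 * 21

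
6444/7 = 920 + 4/7= 920.57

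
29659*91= 2698969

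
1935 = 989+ 946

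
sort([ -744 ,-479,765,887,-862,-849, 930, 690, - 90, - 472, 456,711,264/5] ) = [ - 862,-849,  -  744, - 479,-472 ,-90 , 264/5, 456,690, 711,  765,  887,930 ] 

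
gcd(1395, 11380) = 5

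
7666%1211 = 400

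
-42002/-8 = 21001/4 = 5250.25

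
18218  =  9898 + 8320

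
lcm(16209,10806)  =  32418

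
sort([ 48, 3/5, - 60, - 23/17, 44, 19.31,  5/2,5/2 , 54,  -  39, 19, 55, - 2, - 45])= [  -  60, - 45 , - 39, - 2,  -  23/17,  3/5, 5/2, 5/2,19,19.31, 44, 48, 54, 55]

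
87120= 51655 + 35465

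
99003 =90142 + 8861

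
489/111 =4 + 15/37 = 4.41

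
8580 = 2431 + 6149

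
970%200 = 170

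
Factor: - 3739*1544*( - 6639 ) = 38327053224= 2^3*3^1 * 193^1*2213^1*3739^1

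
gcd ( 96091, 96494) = 1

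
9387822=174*53953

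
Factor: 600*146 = 87600= 2^4 * 3^1*5^2*73^1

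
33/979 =3/89 = 0.03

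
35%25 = 10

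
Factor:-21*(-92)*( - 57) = -2^2*3^2*7^1*19^1*23^1 = - 110124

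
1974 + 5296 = 7270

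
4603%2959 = 1644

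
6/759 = 2/253 = 0.01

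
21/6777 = 7/2259 = 0.00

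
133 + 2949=3082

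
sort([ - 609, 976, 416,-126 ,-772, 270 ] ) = [ - 772, - 609,  -  126,270, 416,976] 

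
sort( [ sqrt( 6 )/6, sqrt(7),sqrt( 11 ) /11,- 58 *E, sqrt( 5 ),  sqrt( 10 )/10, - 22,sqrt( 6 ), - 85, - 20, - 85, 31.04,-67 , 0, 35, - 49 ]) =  [ - 58*E , - 85, - 85 ,- 67,-49, - 22, - 20, 0,sqrt( 11) /11, sqrt( 10 ) /10,sqrt(6 ) /6,sqrt( 5 ) , sqrt(6 ), sqrt( 7 ), 31.04 , 35 ]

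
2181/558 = 727/186 =3.91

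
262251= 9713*27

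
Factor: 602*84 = 50568 =2^3*3^1*7^2*43^1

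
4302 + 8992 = 13294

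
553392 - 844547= -291155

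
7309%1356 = 529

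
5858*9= 52722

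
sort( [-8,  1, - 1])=[ - 8,  -  1, 1] 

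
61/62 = 61/62 = 0.98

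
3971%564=23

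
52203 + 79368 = 131571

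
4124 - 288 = 3836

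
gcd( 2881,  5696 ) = 1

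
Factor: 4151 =7^1*593^1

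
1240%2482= 1240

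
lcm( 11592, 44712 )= 312984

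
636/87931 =636/87931 = 0.01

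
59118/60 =9853/10=   985.30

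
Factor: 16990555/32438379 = 3^( - 1 )*5^1*3398111^1*10812793^(-1)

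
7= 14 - 7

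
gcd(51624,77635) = 1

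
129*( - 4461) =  - 575469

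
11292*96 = 1084032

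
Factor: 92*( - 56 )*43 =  - 221536= - 2^5*7^1 * 23^1*43^1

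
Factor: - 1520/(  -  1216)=5/4=2^( - 2) * 5^1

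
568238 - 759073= - 190835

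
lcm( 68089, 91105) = 6468455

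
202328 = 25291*8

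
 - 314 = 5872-6186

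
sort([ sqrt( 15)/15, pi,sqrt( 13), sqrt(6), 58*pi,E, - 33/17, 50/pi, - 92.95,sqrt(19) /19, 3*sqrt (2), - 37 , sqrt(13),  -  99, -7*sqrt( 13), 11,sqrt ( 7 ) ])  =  [ - 99,-92.95, - 37,  -  7*sqrt ( 13), - 33/17,sqrt( 19 ) /19,sqrt( 15 )/15,sqrt( 6 ) , sqrt( 7 ), E, pi,  sqrt(13 ), sqrt ( 13), 3  *sqrt( 2), 11,50/pi, 58* pi ]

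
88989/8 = 88989/8 = 11123.62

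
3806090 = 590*6451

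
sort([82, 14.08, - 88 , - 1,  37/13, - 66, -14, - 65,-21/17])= [- 88,-66, - 65, - 14, -21/17, -1,37/13,  14.08,82] 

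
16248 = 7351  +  8897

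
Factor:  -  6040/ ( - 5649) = 2^3*3^( - 1 )*5^1*7^( - 1 )*151^1*269^ ( -1 ) 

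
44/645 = 44/645=0.07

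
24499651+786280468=810780119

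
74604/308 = 242 + 17/77= 242.22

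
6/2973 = 2/991 = 0.00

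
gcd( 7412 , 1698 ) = 2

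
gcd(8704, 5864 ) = 8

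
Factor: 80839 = 11^1*7349^1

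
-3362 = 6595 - 9957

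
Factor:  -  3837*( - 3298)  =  12654426 = 2^1*3^1 * 17^1*97^1*1279^1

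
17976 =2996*6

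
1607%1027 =580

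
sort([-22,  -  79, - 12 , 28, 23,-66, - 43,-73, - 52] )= [ - 79,  -  73,-66,  -  52, - 43,  -  22,- 12,23,28]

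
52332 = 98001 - 45669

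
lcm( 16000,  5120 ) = 128000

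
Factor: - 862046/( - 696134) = 431023/348067 =131^( - 1)*337^1*1279^1 * 2657^( - 1 ) 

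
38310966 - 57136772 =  - 18825806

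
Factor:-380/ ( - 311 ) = 2^2*5^1*19^1*311^(-1)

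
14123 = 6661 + 7462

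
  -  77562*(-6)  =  465372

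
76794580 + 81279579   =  158074159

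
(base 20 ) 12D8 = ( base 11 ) 68a4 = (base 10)9068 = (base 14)343A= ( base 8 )21554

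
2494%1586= 908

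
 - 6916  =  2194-9110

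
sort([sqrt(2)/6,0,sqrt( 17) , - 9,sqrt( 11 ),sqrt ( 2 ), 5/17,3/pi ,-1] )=[  -  9,- 1,0, sqrt( 2 )/6, 5/17,3/pi,sqrt(2),sqrt(11 ),sqrt(17 ) ] 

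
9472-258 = 9214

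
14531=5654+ 8877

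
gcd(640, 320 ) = 320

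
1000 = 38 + 962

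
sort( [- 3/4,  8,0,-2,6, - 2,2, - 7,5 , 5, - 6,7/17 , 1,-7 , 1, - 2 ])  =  [ -7 , - 7, - 6 , - 2, - 2, - 2, - 3/4,0, 7/17,1,1,2,5,5 , 6, 8] 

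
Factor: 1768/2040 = 13/15 = 3^(-1)*5^ ( - 1)*13^1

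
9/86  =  9/86 = 0.10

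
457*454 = 207478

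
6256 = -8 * (-782) 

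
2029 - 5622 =- 3593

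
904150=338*2675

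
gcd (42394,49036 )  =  82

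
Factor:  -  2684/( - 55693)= 2^2*83^( - 1) = 4/83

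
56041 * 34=1905394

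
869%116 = 57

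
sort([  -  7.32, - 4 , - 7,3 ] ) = [ - 7.32 , - 7, - 4  ,  3 ]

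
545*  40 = 21800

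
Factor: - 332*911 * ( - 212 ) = 64119824=2^4*53^1*83^1*911^1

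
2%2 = 0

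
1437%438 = 123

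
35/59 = 35/59  =  0.59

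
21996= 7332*3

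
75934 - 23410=52524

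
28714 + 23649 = 52363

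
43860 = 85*516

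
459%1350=459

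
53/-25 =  - 53/25= - 2.12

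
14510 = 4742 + 9768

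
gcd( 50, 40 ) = 10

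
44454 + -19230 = 25224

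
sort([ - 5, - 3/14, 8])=[ - 5, - 3/14, 8]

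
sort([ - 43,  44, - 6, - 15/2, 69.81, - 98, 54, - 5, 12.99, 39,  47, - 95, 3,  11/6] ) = [  -  98,-95, - 43, - 15/2, - 6, - 5, 11/6, 3, 12.99,39, 44, 47,  54, 69.81] 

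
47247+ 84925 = 132172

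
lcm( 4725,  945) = 4725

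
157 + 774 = 931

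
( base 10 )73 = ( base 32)29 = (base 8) 111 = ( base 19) 3g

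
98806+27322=126128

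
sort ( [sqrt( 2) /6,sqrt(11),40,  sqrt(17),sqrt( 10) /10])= [ sqrt(2) /6,sqrt(10 ) /10, sqrt(11),  sqrt(17),  40]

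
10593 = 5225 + 5368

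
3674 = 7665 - 3991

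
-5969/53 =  - 113 + 20/53 = - 112.62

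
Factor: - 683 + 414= - 269 = - 269^1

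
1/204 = 1/204 = 0.00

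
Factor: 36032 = 2^6 * 563^1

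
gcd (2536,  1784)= 8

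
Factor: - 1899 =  - 3^2*211^1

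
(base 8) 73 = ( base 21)2h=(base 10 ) 59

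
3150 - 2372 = 778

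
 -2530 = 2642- 5172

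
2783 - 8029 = - 5246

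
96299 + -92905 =3394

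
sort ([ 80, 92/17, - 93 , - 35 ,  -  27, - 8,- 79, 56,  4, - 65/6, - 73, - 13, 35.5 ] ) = [ - 93, - 79, - 73,-35, - 27, - 13, - 65/6, - 8, 4, 92/17, 35.5, 56, 80] 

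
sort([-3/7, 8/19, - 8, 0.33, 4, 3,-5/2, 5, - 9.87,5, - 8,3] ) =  [-9.87, - 8,-8, - 5/2, - 3/7,  0.33  ,  8/19, 3, 3, 4,5,5 ] 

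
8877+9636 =18513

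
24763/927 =26 + 661/927 = 26.71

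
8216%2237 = 1505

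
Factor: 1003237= 23^1*53^1*823^1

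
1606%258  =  58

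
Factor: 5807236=2^2*19^1*43^1*1777^1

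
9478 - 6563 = 2915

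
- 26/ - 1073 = 26/1073 = 0.02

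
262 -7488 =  - 7226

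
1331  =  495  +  836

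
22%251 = 22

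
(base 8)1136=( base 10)606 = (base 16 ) 25e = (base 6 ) 2450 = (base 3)211110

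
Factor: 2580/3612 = 5/7 = 5^1*7^( - 1) 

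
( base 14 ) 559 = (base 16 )423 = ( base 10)1059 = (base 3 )1110020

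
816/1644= 68/137 = 0.50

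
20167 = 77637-57470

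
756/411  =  252/137 = 1.84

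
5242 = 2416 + 2826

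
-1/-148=1/148=0.01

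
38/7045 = 38/7045 =0.01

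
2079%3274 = 2079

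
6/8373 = 2/2791 = 0.00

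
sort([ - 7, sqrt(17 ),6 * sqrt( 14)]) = [ - 7, sqrt(17 ), 6*sqrt(14)]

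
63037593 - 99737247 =  -  36699654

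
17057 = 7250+9807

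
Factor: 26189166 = 2^1 * 3^1*4364861^1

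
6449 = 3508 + 2941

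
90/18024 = 15/3004 =0.00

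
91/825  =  91/825 = 0.11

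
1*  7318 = 7318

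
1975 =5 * 395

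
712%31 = 30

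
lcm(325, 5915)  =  29575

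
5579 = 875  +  4704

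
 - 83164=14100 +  - 97264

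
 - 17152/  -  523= 32 + 416/523 = 32.80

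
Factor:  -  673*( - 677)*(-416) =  - 2^5*13^1*673^1*677^1 = - 189538336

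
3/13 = 3/13 = 0.23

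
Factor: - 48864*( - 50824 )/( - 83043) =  - 827821312/27681  =  - 2^8 * 3^( - 1 )*509^1 * 6353^1 * 9227^( - 1 ) 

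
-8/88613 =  - 1  +  88605/88613 = - 0.00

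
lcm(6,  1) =6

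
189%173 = 16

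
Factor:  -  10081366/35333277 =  - 2^1*3^( - 1)*7^ ( - 1)*1682537^( - 1 )*5040683^1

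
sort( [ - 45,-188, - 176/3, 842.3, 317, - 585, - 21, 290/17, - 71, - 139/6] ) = [-585  , - 188, - 71, - 176/3, - 45, - 139/6,-21,  290/17, 317, 842.3]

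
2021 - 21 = 2000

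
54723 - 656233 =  - 601510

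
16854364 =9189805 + 7664559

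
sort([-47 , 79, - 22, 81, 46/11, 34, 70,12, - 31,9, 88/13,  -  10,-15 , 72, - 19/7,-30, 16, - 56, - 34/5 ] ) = [-56, - 47, - 31,-30, - 22,-15,  -  10,-34/5,-19/7, 46/11, 88/13, 9, 12, 16,  34, 70,72,  79, 81] 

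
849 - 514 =335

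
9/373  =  9/373  =  0.02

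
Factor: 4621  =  4621^1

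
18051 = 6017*3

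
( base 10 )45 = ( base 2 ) 101101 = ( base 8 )55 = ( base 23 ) 1m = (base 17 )2B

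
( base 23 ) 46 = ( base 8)142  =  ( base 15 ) 68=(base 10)98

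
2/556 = 1/278 = 0.00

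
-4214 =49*( - 86 )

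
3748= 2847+901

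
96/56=1 + 5/7=1.71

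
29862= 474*63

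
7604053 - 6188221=1415832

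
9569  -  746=8823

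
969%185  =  44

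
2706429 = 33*82013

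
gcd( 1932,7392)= 84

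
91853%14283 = 6155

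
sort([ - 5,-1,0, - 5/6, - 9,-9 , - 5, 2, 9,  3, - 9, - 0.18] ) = [ - 9 , - 9, - 9  , - 5  , - 5,-1,-5/6, - 0.18,0,  2,3, 9 ]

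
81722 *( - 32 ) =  - 2615104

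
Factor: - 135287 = - 59^1 * 2293^1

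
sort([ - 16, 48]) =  [ - 16, 48] 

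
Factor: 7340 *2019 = 2^2 * 3^1*5^1*  367^1 * 673^1 =14819460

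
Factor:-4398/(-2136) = 733/356= 2^(- 2) * 89^( - 1) *733^1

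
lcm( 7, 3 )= 21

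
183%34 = 13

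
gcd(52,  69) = 1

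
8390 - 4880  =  3510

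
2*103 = 206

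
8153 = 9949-1796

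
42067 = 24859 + 17208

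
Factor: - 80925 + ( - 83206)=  - 164131 = - 11^1*43^1*347^1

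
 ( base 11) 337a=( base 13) 203A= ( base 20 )B23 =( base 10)4443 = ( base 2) 1000101011011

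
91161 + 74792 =165953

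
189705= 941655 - 751950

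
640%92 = 88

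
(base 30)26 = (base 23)2K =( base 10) 66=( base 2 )1000010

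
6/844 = 3/422 = 0.01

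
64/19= 64/19 = 3.37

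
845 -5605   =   - 4760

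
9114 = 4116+4998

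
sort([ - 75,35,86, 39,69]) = [  -  75,  35, 39,69,86 ]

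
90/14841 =10/1649 = 0.01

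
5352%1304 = 136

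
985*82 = 80770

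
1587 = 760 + 827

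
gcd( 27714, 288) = 6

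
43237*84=3631908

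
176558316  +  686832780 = 863391096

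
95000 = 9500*10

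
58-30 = 28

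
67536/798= 1608/19=84.63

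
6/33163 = 6/33163 =0.00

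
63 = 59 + 4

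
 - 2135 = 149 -2284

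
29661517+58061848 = 87723365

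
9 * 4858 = 43722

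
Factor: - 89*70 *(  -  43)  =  2^1*5^1*7^1*43^1 *89^1  =  267890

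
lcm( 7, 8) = 56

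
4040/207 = 4040/207 = 19.52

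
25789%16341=9448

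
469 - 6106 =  - 5637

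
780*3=2340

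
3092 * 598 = 1849016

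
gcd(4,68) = 4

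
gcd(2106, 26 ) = 26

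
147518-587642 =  - 440124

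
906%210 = 66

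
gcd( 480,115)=5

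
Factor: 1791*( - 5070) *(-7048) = 63998447760 = 2^4*3^3 * 5^1*13^2*199^1*881^1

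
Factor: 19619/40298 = 2^(  -  1 ) * 23^1*853^1*20149^ ( - 1)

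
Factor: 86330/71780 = 89/74  =  2^(-1)*37^(-1)*89^1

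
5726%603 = 299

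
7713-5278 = 2435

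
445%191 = 63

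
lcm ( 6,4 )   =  12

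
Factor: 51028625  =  5^3*408229^1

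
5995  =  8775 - 2780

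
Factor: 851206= 2^1*425603^1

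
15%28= 15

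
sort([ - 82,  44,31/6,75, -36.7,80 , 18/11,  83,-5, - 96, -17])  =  [ -96, - 82,-36.7, - 17, - 5,18/11,31/6,44, 75, 80, 83]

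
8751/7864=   8751/7864 = 1.11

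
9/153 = 1/17= 0.06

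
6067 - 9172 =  -3105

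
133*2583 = 343539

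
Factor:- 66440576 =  - 2^7*519067^1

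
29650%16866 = 12784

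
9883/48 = 205 + 43/48 = 205.90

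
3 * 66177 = 198531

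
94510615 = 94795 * 997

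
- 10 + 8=- 2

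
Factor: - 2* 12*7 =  - 168 = - 2^3*3^1*7^1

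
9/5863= 9/5863= 0.00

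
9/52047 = 1/5783= 0.00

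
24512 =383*64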